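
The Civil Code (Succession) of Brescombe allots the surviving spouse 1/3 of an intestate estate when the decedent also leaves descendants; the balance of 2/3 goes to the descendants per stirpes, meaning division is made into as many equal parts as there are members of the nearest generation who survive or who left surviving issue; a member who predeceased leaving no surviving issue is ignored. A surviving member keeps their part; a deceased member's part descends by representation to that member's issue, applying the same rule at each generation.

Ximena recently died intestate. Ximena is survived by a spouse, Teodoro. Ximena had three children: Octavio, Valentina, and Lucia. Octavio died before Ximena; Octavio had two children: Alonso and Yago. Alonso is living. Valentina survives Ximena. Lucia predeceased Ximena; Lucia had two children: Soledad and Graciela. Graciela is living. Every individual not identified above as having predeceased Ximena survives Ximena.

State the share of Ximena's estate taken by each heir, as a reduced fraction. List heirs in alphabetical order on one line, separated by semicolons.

Alonso 1/9; Graciela 1/9; Soledad 1/9; Teodoro 1/3; Valentina 2/9; Yago 1/9

Teodoro, as surviving spouse, takes 1/3.
The remaining 2/3 passes to Ximena's descendants per stirpes.
The 2/3 is divided into 3 equal shares of 2/9 among Octavio, Valentina, Lucia.
Octavio predeceased; the 2/9 allotted to Octavio's branch passes to Octavio's issue by representation.
The 2/9 is divided into 2 equal shares of 1/9 among Alonso, Yago.
Alonso is living and takes 1/9.
Yago is living and takes 1/9.
Valentina is living and takes 2/9.
Lucia predeceased; the 2/9 allotted to Lucia's branch passes to Lucia's issue by representation.
The 2/9 is divided into 2 equal shares of 1/9 among Soledad, Graciela.
Soledad is living and takes 1/9.
Graciela is living and takes 1/9.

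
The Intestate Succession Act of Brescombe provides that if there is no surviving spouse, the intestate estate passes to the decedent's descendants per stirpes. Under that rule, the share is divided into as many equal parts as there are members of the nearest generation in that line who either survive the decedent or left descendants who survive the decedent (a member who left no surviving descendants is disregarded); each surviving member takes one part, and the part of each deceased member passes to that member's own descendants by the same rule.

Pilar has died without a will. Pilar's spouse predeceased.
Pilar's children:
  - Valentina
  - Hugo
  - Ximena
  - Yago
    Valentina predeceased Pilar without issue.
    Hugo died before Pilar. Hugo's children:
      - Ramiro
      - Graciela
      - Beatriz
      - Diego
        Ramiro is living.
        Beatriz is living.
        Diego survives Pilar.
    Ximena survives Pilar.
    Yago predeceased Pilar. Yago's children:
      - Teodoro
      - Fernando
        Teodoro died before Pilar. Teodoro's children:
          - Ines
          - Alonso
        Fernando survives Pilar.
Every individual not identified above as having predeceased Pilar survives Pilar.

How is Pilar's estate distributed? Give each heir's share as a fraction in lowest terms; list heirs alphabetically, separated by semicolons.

There is no surviving spouse, so the entire estate passes to Pilar's descendants per stirpes.
Valentina left no surviving issue, so that branch lapses and is disregarded.
The estate is divided into 3 equal shares of 1/3 among Hugo, Ximena, Yago.
Hugo predeceased; the 1/3 allotted to Hugo's branch passes to Hugo's issue by representation.
The 1/3 is divided into 4 equal shares of 1/12 among Ramiro, Graciela, Beatriz, Diego.
Ramiro is living and takes 1/12.
Graciela is living and takes 1/12.
Beatriz is living and takes 1/12.
Diego is living and takes 1/12.
Ximena is living and takes 1/3.
Yago predeceased; the 1/3 allotted to Yago's branch passes to Yago's issue by representation.
The 1/3 is divided into 2 equal shares of 1/6 among Teodoro, Fernando.
Teodoro predeceased; the 1/6 allotted to Teodoro's branch passes to Teodoro's issue by representation.
The 1/6 is divided into 2 equal shares of 1/12 among Ines, Alonso.
Ines is living and takes 1/12.
Alonso is living and takes 1/12.
Fernando is living and takes 1/6.

Alonso 1/12; Beatriz 1/12; Diego 1/12; Fernando 1/6; Graciela 1/12; Ines 1/12; Ramiro 1/12; Ximena 1/3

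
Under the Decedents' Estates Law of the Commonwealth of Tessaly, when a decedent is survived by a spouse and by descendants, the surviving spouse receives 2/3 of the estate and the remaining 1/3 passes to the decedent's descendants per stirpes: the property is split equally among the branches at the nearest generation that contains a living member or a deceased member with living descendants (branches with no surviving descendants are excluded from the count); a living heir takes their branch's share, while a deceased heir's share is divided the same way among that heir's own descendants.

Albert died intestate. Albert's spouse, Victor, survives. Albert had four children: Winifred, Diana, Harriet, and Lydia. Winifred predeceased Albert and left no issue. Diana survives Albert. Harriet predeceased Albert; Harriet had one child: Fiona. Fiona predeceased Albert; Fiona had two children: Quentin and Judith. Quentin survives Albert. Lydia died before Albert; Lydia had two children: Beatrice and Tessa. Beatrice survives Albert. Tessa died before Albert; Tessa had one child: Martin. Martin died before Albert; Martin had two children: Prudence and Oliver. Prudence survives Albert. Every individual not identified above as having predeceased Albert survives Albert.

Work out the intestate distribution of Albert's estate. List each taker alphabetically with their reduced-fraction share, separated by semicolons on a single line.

Victor, as surviving spouse, takes 2/3.
The remaining 1/3 passes to Albert's descendants per stirpes.
Winifred left no surviving issue, so that branch lapses and is disregarded.
The 1/3 is divided into 3 equal shares of 1/9 among Diana, Harriet, Lydia.
Diana is living and takes 1/9.
Harriet predeceased; the 1/9 allotted to Harriet's branch passes to Harriet's issue by representation.
Fiona's line is the sole branch at this level, so the full 1/9 passes to Fiona's issue by representation.
The 1/9 is divided into 2 equal shares of 1/18 among Quentin, Judith.
Quentin is living and takes 1/18.
Judith is living and takes 1/18.
Lydia predeceased; the 1/9 allotted to Lydia's branch passes to Lydia's issue by representation.
The 1/9 is divided into 2 equal shares of 1/18 among Beatrice, Tessa.
Beatrice is living and takes 1/18.
Tessa predeceased; the 1/18 allotted to Tessa's branch passes to Tessa's issue by representation.
Martin's line is the sole branch at this level, so the full 1/18 passes to Martin's issue by representation.
The 1/18 is divided into 2 equal shares of 1/36 among Prudence, Oliver.
Prudence is living and takes 1/36.
Oliver is living and takes 1/36.

Beatrice 1/18; Diana 1/9; Judith 1/18; Oliver 1/36; Prudence 1/36; Quentin 1/18; Victor 2/3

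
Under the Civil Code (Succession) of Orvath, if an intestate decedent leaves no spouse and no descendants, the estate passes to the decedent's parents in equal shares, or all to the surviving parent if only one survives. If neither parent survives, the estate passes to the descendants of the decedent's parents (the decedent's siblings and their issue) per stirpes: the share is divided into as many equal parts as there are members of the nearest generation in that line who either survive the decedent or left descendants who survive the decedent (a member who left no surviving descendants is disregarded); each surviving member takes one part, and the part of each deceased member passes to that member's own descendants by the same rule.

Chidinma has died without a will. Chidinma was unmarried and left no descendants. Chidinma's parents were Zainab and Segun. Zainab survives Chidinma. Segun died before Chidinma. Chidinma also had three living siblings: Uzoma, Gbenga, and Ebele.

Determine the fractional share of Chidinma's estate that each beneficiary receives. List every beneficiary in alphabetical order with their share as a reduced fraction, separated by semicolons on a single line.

Zainab 1

Only one parent, Zainab, survives, so Zainab takes the entire estate. The siblings take nothing because a surviving parent has priority.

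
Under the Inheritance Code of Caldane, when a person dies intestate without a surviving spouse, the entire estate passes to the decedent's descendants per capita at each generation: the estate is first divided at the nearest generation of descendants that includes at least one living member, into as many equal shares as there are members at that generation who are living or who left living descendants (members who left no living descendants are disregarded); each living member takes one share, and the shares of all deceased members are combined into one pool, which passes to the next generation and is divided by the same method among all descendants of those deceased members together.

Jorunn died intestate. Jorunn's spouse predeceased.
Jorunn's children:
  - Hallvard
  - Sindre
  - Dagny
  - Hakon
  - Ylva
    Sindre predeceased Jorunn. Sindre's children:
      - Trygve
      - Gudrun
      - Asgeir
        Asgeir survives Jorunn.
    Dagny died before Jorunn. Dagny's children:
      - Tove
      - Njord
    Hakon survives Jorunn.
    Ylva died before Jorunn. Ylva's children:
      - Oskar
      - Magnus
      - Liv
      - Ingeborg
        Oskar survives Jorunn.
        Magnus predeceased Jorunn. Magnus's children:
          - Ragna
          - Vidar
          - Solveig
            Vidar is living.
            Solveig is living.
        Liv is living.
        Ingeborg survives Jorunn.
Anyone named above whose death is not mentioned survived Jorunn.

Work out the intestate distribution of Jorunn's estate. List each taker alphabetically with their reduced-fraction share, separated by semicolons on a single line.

Asgeir 1/15; Gudrun 1/15; Hakon 1/5; Hallvard 1/5; Ingeborg 1/15; Liv 1/15; Njord 1/15; Oskar 1/15; Ragna 1/45; Solveig 1/45; Tove 1/15; Trygve 1/15; Vidar 1/45

There is no surviving spouse, so the entire estate passes to Jorunn's descendants per capita at each generation.
At generation 1 (Hallvard, Sindre, Dagny, Hakon, Ylva) there are 5 shares of (1)/5 = 1/5 each.
Living: Hallvard and Hakon — each takes 1/5.
Deceased: Sindre, Dagny, and Ylva. Their combined 3/5 is pooled and carried to generation 2.
At generation 2 (Trygve, Gudrun, Asgeir, Tove, Njord, Oskar, Magnus, Liv, Ingeborg) there are 9 shares of (3/5)/9 = 1/15 each.
Living: Trygve, Gudrun, Asgeir, Tove, Njord, Oskar, Liv, and Ingeborg — each takes 1/15.
Deceased: Magnus. That 1/15 share is carried to generation 3.
At generation 3 (Ragna, Vidar, Solveig) there are 3 shares of (1/15)/3 = 1/45 each.
Living: Ragna, Vidar, and Solveig — each takes 1/45.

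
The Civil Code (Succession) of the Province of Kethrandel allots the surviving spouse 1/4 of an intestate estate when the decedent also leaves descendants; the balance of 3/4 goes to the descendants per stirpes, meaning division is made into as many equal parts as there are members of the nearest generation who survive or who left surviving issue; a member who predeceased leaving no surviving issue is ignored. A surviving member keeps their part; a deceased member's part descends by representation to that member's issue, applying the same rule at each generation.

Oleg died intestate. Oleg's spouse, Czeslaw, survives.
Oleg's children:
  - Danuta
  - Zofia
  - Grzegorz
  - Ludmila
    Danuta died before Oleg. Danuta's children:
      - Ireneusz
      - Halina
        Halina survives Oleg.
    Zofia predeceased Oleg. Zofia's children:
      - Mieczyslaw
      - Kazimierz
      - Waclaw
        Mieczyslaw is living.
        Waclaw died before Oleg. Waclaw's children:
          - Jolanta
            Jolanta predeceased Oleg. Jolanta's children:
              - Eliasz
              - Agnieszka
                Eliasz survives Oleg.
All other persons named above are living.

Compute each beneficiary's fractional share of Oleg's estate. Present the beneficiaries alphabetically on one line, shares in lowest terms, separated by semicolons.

Czeslaw, as surviving spouse, takes 1/4.
The remaining 3/4 passes to Oleg's descendants per stirpes.
The 3/4 is divided into 4 equal shares of 3/16 among Danuta, Zofia, Grzegorz, Ludmila.
Danuta predeceased; the 3/16 allotted to Danuta's branch passes to Danuta's issue by representation.
The 3/16 is divided into 2 equal shares of 3/32 among Ireneusz, Halina.
Ireneusz is living and takes 3/32.
Halina is living and takes 3/32.
Zofia predeceased; the 3/16 allotted to Zofia's branch passes to Zofia's issue by representation.
The 3/16 is divided into 3 equal shares of 1/16 among Mieczyslaw, Kazimierz, Waclaw.
Mieczyslaw is living and takes 1/16.
Kazimierz is living and takes 1/16.
Waclaw predeceased; the 1/16 allotted to Waclaw's branch passes to Waclaw's issue by representation.
Jolanta's line is the sole branch at this level, so the full 1/16 passes to Jolanta's issue by representation.
The 1/16 is divided into 2 equal shares of 1/32 among Eliasz, Agnieszka.
Eliasz is living and takes 1/32.
Agnieszka is living and takes 1/32.
Grzegorz is living and takes 3/16.
Ludmila is living and takes 3/16.

Agnieszka 1/32; Czeslaw 1/4; Eliasz 1/32; Grzegorz 3/16; Halina 3/32; Ireneusz 3/32; Kazimierz 1/16; Ludmila 3/16; Mieczyslaw 1/16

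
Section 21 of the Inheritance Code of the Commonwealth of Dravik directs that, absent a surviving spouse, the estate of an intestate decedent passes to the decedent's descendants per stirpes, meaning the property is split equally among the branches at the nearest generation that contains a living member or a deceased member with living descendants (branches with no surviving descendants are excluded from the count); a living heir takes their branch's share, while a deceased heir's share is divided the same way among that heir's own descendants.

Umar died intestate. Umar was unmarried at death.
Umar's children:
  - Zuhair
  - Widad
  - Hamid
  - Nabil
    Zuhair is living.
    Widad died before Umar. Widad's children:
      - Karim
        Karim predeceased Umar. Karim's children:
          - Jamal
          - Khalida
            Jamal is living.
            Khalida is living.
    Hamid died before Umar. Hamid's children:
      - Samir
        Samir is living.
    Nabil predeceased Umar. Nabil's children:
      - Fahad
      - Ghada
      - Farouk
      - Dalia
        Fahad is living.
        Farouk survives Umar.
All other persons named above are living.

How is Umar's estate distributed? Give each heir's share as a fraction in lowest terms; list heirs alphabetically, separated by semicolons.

There is no surviving spouse, so the entire estate passes to Umar's descendants per stirpes.
The estate is divided into 4 equal shares of 1/4 among Zuhair, Widad, Hamid, Nabil.
Zuhair is living and takes 1/4.
Widad predeceased; the 1/4 allotted to Widad's branch passes to Widad's issue by representation.
Karim's line is the sole branch at this level, so the full 1/4 passes to Karim's issue by representation.
The 1/4 is divided into 2 equal shares of 1/8 among Jamal, Khalida.
Jamal is living and takes 1/8.
Khalida is living and takes 1/8.
Hamid predeceased; the 1/4 allotted to Hamid's branch passes to Hamid's issue by representation.
Samir is the sole taker at this level and receives the full 1/4.
Nabil predeceased; the 1/4 allotted to Nabil's branch passes to Nabil's issue by representation.
The 1/4 is divided into 4 equal shares of 1/16 among Fahad, Ghada, Farouk, Dalia.
Fahad is living and takes 1/16.
Ghada is living and takes 1/16.
Farouk is living and takes 1/16.
Dalia is living and takes 1/16.

Dalia 1/16; Fahad 1/16; Farouk 1/16; Ghada 1/16; Jamal 1/8; Khalida 1/8; Samir 1/4; Zuhair 1/4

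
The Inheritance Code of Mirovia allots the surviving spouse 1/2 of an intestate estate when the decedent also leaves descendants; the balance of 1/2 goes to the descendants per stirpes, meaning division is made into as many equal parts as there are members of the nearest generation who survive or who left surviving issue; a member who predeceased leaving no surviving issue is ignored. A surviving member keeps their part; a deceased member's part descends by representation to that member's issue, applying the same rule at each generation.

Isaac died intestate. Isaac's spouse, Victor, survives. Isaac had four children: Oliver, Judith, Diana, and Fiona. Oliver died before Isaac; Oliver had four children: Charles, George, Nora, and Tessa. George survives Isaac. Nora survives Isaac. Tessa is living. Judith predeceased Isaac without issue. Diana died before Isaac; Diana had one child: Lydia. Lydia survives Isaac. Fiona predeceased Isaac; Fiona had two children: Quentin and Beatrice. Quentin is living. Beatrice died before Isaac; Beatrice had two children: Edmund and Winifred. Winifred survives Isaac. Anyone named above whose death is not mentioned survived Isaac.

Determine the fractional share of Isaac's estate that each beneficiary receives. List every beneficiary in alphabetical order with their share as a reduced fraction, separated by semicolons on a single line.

Victor, as surviving spouse, takes 1/2.
The remaining 1/2 passes to Isaac's descendants per stirpes.
Judith left no surviving issue, so that branch lapses and is disregarded.
The 1/2 is divided into 3 equal shares of 1/6 among Oliver, Diana, Fiona.
Oliver predeceased; the 1/6 allotted to Oliver's branch passes to Oliver's issue by representation.
The 1/6 is divided into 4 equal shares of 1/24 among Charles, George, Nora, Tessa.
Charles is living and takes 1/24.
George is living and takes 1/24.
Nora is living and takes 1/24.
Tessa is living and takes 1/24.
Diana predeceased; the 1/6 allotted to Diana's branch passes to Diana's issue by representation.
Lydia is the sole taker at this level and receives the full 1/6.
Fiona predeceased; the 1/6 allotted to Fiona's branch passes to Fiona's issue by representation.
The 1/6 is divided into 2 equal shares of 1/12 among Quentin, Beatrice.
Quentin is living and takes 1/12.
Beatrice predeceased; the 1/12 allotted to Beatrice's branch passes to Beatrice's issue by representation.
The 1/12 is divided into 2 equal shares of 1/24 among Edmund, Winifred.
Edmund is living and takes 1/24.
Winifred is living and takes 1/24.

Charles 1/24; Edmund 1/24; George 1/24; Lydia 1/6; Nora 1/24; Quentin 1/12; Tessa 1/24; Victor 1/2; Winifred 1/24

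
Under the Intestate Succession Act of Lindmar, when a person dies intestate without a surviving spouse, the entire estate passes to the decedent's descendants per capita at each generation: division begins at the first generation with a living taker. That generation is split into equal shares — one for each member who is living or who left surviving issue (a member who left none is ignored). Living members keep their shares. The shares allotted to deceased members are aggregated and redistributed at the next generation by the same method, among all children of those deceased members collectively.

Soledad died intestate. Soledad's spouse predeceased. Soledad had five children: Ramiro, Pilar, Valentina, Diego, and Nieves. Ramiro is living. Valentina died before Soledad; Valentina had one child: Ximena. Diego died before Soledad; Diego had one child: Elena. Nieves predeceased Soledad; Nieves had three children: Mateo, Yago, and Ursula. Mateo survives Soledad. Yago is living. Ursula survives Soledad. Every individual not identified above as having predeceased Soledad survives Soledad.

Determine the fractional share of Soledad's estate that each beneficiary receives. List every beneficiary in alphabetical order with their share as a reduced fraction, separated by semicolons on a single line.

There is no surviving spouse, so the entire estate passes to Soledad's descendants per capita at each generation.
At generation 1 (Ramiro, Pilar, Valentina, Diego, Nieves) there are 5 shares of (1)/5 = 1/5 each.
Living: Ramiro and Pilar — each takes 1/5.
Deceased: Valentina, Diego, and Nieves. Their combined 3/5 is pooled and carried to generation 2.
At generation 2 (Ximena, Elena, Mateo, Yago, Ursula) there are 5 shares of (3/5)/5 = 3/25 each.
Living: Ximena, Elena, Mateo, Yago, and Ursula — each takes 3/25.

Elena 3/25; Mateo 3/25; Pilar 1/5; Ramiro 1/5; Ursula 3/25; Ximena 3/25; Yago 3/25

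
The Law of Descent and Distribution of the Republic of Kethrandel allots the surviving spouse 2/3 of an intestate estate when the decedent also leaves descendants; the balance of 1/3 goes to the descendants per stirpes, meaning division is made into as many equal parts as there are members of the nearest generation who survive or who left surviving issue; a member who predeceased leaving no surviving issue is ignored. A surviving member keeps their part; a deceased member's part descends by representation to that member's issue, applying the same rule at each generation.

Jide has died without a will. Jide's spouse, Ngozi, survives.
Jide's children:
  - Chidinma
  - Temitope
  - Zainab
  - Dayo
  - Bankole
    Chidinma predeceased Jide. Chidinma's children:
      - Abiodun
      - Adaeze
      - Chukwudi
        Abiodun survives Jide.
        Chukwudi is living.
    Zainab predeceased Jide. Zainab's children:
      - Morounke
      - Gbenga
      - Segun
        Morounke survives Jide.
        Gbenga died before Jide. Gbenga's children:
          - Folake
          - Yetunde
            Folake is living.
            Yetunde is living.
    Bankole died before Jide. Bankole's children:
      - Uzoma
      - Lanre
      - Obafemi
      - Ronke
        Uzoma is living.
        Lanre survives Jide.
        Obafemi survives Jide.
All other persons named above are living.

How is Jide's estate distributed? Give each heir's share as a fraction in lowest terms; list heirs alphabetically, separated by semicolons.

Ngozi, as surviving spouse, takes 2/3.
The remaining 1/3 passes to Jide's descendants per stirpes.
The 1/3 is divided into 5 equal shares of 1/15 among Chidinma, Temitope, Zainab, Dayo, Bankole.
Chidinma predeceased; the 1/15 allotted to Chidinma's branch passes to Chidinma's issue by representation.
The 1/15 is divided into 3 equal shares of 1/45 among Abiodun, Adaeze, Chukwudi.
Abiodun is living and takes 1/45.
Adaeze is living and takes 1/45.
Chukwudi is living and takes 1/45.
Temitope is living and takes 1/15.
Zainab predeceased; the 1/15 allotted to Zainab's branch passes to Zainab's issue by representation.
The 1/15 is divided into 3 equal shares of 1/45 among Morounke, Gbenga, Segun.
Morounke is living and takes 1/45.
Gbenga predeceased; the 1/45 allotted to Gbenga's branch passes to Gbenga's issue by representation.
The 1/45 is divided into 2 equal shares of 1/90 among Folake, Yetunde.
Folake is living and takes 1/90.
Yetunde is living and takes 1/90.
Segun is living and takes 1/45.
Dayo is living and takes 1/15.
Bankole predeceased; the 1/15 allotted to Bankole's branch passes to Bankole's issue by representation.
The 1/15 is divided into 4 equal shares of 1/60 among Uzoma, Lanre, Obafemi, Ronke.
Uzoma is living and takes 1/60.
Lanre is living and takes 1/60.
Obafemi is living and takes 1/60.
Ronke is living and takes 1/60.

Abiodun 1/45; Adaeze 1/45; Chukwudi 1/45; Dayo 1/15; Folake 1/90; Lanre 1/60; Morounke 1/45; Ngozi 2/3; Obafemi 1/60; Ronke 1/60; Segun 1/45; Temitope 1/15; Uzoma 1/60; Yetunde 1/90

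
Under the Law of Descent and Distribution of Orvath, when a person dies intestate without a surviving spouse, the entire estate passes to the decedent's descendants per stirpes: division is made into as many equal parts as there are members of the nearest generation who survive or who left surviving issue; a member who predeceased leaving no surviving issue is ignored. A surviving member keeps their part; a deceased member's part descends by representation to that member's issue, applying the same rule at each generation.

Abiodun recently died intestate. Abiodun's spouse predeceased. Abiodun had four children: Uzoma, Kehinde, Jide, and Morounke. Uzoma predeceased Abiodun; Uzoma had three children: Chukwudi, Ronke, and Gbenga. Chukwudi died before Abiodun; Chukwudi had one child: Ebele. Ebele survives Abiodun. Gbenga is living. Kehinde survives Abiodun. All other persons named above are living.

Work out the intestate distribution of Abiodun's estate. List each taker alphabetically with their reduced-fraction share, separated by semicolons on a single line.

Ebele 1/12; Gbenga 1/12; Jide 1/4; Kehinde 1/4; Morounke 1/4; Ronke 1/12

There is no surviving spouse, so the entire estate passes to Abiodun's descendants per stirpes.
The estate is divided into 4 equal shares of 1/4 among Uzoma, Kehinde, Jide, Morounke.
Uzoma predeceased; the 1/4 allotted to Uzoma's branch passes to Uzoma's issue by representation.
The 1/4 is divided into 3 equal shares of 1/12 among Chukwudi, Ronke, Gbenga.
Chukwudi predeceased; the 1/12 allotted to Chukwudi's branch passes to Chukwudi's issue by representation.
Ebele is the sole taker at this level and receives the full 1/12.
Ronke is living and takes 1/12.
Gbenga is living and takes 1/12.
Kehinde is living and takes 1/4.
Jide is living and takes 1/4.
Morounke is living and takes 1/4.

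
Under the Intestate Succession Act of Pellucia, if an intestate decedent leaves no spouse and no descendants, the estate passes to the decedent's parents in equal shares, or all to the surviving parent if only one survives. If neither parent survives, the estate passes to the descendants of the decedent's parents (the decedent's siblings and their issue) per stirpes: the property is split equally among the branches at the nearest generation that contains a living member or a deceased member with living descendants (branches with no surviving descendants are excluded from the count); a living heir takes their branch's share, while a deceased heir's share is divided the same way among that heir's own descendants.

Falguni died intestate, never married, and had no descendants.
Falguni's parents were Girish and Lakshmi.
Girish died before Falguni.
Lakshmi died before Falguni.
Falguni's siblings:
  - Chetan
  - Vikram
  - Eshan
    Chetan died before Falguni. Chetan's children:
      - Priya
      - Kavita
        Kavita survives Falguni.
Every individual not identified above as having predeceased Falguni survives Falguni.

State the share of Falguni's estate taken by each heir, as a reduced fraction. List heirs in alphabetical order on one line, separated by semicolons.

Eshan 1/3; Kavita 1/6; Priya 1/6; Vikram 1/3

Neither parent survives and there are no descendants, so the estate passes to Falguni's siblings and their issue per stirpes.
The estate is divided into 3 equal shares of 1/3 among Chetan, Vikram, Eshan.
Chetan predeceased; the 1/3 allotted to Chetan's branch passes to Chetan's issue by representation.
The 1/3 is divided into 2 equal shares of 1/6 among Priya, Kavita.
Priya is living and takes 1/6.
Kavita is living and takes 1/6.
Vikram is living and takes 1/3.
Eshan is living and takes 1/3.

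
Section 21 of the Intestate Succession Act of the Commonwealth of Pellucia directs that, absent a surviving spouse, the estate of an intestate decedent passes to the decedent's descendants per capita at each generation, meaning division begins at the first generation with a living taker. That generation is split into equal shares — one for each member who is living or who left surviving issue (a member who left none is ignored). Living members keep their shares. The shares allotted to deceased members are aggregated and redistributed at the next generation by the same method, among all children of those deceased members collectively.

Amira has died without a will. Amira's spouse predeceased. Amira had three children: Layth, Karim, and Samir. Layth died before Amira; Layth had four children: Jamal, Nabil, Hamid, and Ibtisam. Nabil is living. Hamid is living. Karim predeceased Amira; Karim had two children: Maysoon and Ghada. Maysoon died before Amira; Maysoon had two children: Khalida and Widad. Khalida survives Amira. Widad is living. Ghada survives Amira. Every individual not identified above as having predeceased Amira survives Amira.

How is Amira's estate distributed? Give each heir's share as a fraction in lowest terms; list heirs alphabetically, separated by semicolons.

There is no surviving spouse, so the entire estate passes to Amira's descendants per capita at each generation.
At generation 1 (Layth, Karim, Samir) there are 3 shares of (1)/3 = 1/3 each.
Living: Samir — each takes 1/3.
Deceased: Layth and Karim. Their combined 2/3 is pooled and carried to generation 2.
At generation 2 (Jamal, Nabil, Hamid, Ibtisam, Maysoon, Ghada) there are 6 shares of (2/3)/6 = 1/9 each.
Living: Jamal, Nabil, Hamid, Ibtisam, and Ghada — each takes 1/9.
Deceased: Maysoon. That 1/9 share is carried to generation 3.
At generation 3 (Khalida, Widad) there are 2 shares of (1/9)/2 = 1/18 each.
Living: Khalida and Widad — each takes 1/18.

Ghada 1/9; Hamid 1/9; Ibtisam 1/9; Jamal 1/9; Khalida 1/18; Nabil 1/9; Samir 1/3; Widad 1/18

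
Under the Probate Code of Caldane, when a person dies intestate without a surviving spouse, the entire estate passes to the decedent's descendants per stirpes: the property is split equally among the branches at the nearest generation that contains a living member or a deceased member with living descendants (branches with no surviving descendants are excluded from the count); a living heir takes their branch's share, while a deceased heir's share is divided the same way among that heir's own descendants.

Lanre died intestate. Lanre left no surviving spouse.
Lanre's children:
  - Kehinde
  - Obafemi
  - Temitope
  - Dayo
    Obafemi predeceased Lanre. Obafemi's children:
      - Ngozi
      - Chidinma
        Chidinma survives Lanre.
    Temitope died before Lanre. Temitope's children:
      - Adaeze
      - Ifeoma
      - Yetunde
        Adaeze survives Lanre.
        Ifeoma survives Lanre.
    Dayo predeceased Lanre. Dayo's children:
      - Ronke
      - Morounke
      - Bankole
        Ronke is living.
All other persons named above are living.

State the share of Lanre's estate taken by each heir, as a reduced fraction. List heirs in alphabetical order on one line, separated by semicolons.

There is no surviving spouse, so the entire estate passes to Lanre's descendants per stirpes.
The estate is divided into 4 equal shares of 1/4 among Kehinde, Obafemi, Temitope, Dayo.
Kehinde is living and takes 1/4.
Obafemi predeceased; the 1/4 allotted to Obafemi's branch passes to Obafemi's issue by representation.
The 1/4 is divided into 2 equal shares of 1/8 among Ngozi, Chidinma.
Ngozi is living and takes 1/8.
Chidinma is living and takes 1/8.
Temitope predeceased; the 1/4 allotted to Temitope's branch passes to Temitope's issue by representation.
The 1/4 is divided into 3 equal shares of 1/12 among Adaeze, Ifeoma, Yetunde.
Adaeze is living and takes 1/12.
Ifeoma is living and takes 1/12.
Yetunde is living and takes 1/12.
Dayo predeceased; the 1/4 allotted to Dayo's branch passes to Dayo's issue by representation.
The 1/4 is divided into 3 equal shares of 1/12 among Ronke, Morounke, Bankole.
Ronke is living and takes 1/12.
Morounke is living and takes 1/12.
Bankole is living and takes 1/12.

Adaeze 1/12; Bankole 1/12; Chidinma 1/8; Ifeoma 1/12; Kehinde 1/4; Morounke 1/12; Ngozi 1/8; Ronke 1/12; Yetunde 1/12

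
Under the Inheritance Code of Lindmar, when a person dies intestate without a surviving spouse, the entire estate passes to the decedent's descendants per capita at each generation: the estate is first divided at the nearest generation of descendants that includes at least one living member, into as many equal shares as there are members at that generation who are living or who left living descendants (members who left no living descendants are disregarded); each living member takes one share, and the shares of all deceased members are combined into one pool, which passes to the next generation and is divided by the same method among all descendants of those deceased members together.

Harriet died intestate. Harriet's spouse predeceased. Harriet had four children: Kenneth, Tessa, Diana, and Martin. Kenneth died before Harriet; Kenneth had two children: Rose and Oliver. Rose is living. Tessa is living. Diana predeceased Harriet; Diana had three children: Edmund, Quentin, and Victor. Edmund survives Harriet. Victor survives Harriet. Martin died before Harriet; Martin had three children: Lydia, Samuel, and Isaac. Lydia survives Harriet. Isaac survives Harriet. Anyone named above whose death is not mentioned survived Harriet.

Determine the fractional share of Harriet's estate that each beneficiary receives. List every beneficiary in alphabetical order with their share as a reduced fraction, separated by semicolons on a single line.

There is no surviving spouse, so the entire estate passes to Harriet's descendants per capita at each generation.
At generation 1 (Kenneth, Tessa, Diana, Martin) there are 4 shares of (1)/4 = 1/4 each.
Living: Tessa — each takes 1/4.
Deceased: Kenneth, Diana, and Martin. Their combined 3/4 is pooled and carried to generation 2.
At generation 2 (Rose, Oliver, Edmund, Quentin, Victor, Lydia, Samuel, Isaac) there are 8 shares of (3/4)/8 = 3/32 each.
Living: Rose, Oliver, Edmund, Quentin, Victor, Lydia, Samuel, and Isaac — each takes 3/32.

Edmund 3/32; Isaac 3/32; Lydia 3/32; Oliver 3/32; Quentin 3/32; Rose 3/32; Samuel 3/32; Tessa 1/4; Victor 3/32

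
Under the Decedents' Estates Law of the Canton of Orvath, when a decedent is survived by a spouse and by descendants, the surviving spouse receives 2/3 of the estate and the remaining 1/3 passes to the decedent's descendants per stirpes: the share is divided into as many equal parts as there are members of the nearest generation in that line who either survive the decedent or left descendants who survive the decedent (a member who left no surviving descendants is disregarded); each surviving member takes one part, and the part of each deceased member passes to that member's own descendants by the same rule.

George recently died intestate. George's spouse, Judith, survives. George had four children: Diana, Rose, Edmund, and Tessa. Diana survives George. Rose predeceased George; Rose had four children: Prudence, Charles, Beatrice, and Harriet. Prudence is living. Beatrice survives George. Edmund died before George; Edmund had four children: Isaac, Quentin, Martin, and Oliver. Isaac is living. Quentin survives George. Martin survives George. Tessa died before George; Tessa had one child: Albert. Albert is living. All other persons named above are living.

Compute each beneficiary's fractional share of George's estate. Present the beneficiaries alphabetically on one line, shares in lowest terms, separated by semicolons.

Albert 1/12; Beatrice 1/48; Charles 1/48; Diana 1/12; Harriet 1/48; Isaac 1/48; Judith 2/3; Martin 1/48; Oliver 1/48; Prudence 1/48; Quentin 1/48

Judith, as surviving spouse, takes 2/3.
The remaining 1/3 passes to George's descendants per stirpes.
The 1/3 is divided into 4 equal shares of 1/12 among Diana, Rose, Edmund, Tessa.
Diana is living and takes 1/12.
Rose predeceased; the 1/12 allotted to Rose's branch passes to Rose's issue by representation.
The 1/12 is divided into 4 equal shares of 1/48 among Prudence, Charles, Beatrice, Harriet.
Prudence is living and takes 1/48.
Charles is living and takes 1/48.
Beatrice is living and takes 1/48.
Harriet is living and takes 1/48.
Edmund predeceased; the 1/12 allotted to Edmund's branch passes to Edmund's issue by representation.
The 1/12 is divided into 4 equal shares of 1/48 among Isaac, Quentin, Martin, Oliver.
Isaac is living and takes 1/48.
Quentin is living and takes 1/48.
Martin is living and takes 1/48.
Oliver is living and takes 1/48.
Tessa predeceased; the 1/12 allotted to Tessa's branch passes to Tessa's issue by representation.
Albert is the sole taker at this level and receives the full 1/12.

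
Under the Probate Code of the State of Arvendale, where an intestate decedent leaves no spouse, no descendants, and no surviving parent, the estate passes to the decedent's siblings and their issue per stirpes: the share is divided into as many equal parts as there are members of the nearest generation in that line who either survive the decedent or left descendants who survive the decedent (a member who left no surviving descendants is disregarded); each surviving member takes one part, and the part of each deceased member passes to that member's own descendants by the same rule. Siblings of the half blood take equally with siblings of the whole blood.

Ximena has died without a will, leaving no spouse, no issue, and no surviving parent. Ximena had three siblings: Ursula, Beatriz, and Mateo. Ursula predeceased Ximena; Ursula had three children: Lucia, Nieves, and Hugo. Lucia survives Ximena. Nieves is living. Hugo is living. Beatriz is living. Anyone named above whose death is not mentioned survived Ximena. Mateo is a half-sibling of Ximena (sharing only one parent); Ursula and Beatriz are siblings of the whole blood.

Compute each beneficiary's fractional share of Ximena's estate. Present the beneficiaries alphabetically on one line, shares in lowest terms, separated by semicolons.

No spouse, descendants, or parent survives, so the estate passes to Ximena's siblings per stirpes.
Half-blood and whole-blood siblings take equally under the stated rule.
The estate is divided into 3 equal shares of 1/3 among Ursula, Beatriz, Mateo.
Ursula predeceased; the 1/3 allotted to Ursula's branch passes to Ursula's issue by representation.
The 1/3 is divided into 3 equal shares of 1/9 among Lucia, Nieves, Hugo.
Lucia is living and takes 1/9.
Nieves is living and takes 1/9.
Hugo is living and takes 1/9.
Beatriz is living and takes 1/3.
Mateo is living and takes 1/3.

Beatriz 1/3; Hugo 1/9; Lucia 1/9; Mateo 1/3; Nieves 1/9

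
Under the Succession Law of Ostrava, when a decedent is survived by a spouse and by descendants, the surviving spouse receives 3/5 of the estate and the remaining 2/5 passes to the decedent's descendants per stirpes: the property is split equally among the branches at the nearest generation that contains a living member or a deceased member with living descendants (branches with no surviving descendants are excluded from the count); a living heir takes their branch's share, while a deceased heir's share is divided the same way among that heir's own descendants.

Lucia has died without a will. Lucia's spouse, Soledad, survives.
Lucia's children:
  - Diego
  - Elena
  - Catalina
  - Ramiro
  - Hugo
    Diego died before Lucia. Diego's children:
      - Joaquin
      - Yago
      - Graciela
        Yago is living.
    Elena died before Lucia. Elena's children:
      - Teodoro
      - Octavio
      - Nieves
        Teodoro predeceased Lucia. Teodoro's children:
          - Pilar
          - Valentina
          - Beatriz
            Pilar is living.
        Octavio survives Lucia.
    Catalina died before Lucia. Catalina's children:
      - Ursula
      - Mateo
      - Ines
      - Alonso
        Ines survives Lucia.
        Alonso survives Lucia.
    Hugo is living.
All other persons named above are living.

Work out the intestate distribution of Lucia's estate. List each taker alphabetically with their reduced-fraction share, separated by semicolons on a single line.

Alonso 1/50; Beatriz 2/225; Graciela 2/75; Hugo 2/25; Ines 1/50; Joaquin 2/75; Mateo 1/50; Nieves 2/75; Octavio 2/75; Pilar 2/225; Ramiro 2/25; Soledad 3/5; Ursula 1/50; Valentina 2/225; Yago 2/75

Soledad, as surviving spouse, takes 3/5.
The remaining 2/5 passes to Lucia's descendants per stirpes.
The 2/5 is divided into 5 equal shares of 2/25 among Diego, Elena, Catalina, Ramiro, Hugo.
Diego predeceased; the 2/25 allotted to Diego's branch passes to Diego's issue by representation.
The 2/25 is divided into 3 equal shares of 2/75 among Joaquin, Yago, Graciela.
Joaquin is living and takes 2/75.
Yago is living and takes 2/75.
Graciela is living and takes 2/75.
Elena predeceased; the 2/25 allotted to Elena's branch passes to Elena's issue by representation.
The 2/25 is divided into 3 equal shares of 2/75 among Teodoro, Octavio, Nieves.
Teodoro predeceased; the 2/75 allotted to Teodoro's branch passes to Teodoro's issue by representation.
The 2/75 is divided into 3 equal shares of 2/225 among Pilar, Valentina, Beatriz.
Pilar is living and takes 2/225.
Valentina is living and takes 2/225.
Beatriz is living and takes 2/225.
Octavio is living and takes 2/75.
Nieves is living and takes 2/75.
Catalina predeceased; the 2/25 allotted to Catalina's branch passes to Catalina's issue by representation.
The 2/25 is divided into 4 equal shares of 1/50 among Ursula, Mateo, Ines, Alonso.
Ursula is living and takes 1/50.
Mateo is living and takes 1/50.
Ines is living and takes 1/50.
Alonso is living and takes 1/50.
Ramiro is living and takes 2/25.
Hugo is living and takes 2/25.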